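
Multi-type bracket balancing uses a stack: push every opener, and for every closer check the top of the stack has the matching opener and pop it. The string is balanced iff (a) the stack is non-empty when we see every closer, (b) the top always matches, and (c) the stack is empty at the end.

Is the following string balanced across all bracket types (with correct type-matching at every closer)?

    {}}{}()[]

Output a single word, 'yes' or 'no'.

pos 0: push '{'; stack = {
pos 1: '}' matches '{'; pop; stack = (empty)
pos 2: saw closer '}' but stack is empty → INVALID
Verdict: unmatched closer '}' at position 2 → no

Answer: no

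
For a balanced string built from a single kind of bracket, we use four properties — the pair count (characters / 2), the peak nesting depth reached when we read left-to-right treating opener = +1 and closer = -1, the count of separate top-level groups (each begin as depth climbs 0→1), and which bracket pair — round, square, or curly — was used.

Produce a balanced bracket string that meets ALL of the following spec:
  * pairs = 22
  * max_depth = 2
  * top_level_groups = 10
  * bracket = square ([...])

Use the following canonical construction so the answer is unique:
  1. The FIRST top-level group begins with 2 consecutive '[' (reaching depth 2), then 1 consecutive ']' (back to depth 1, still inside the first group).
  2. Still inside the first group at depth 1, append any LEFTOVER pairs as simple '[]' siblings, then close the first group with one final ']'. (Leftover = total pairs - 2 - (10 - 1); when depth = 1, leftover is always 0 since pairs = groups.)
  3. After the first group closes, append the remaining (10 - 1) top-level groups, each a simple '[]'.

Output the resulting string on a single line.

Answer: [[][][][][][][][][][][][]][][][][][][][][][]

Derivation:
Spec: pairs=22 depth=2 groups=10
Leftover pairs = 22 - 2 - (10-1) = 11
First group: deep chain of depth 2 + 11 sibling pairs
Remaining 9 groups: simple '[]' each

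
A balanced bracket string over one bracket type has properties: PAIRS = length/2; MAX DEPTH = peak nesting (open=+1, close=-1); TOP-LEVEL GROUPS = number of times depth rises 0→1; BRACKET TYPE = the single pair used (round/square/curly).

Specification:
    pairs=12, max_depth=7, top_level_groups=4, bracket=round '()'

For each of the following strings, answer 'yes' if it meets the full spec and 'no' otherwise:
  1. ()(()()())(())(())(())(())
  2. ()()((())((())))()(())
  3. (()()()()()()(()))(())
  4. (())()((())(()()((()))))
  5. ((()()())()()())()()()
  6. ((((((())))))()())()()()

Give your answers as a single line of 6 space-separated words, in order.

String 1 '()(()()())(())(())(())(())': depth seq [1 0 1 2 1 2 1 2 1 0 1 2 1 0 1 2 1 0 1 2 1 0 1 2 1 0]
  -> pairs=13 depth=2 groups=6 -> no
String 2 '()()((())((())))()(())': depth seq [1 0 1 0 1 2 3 2 1 2 3 4 3 2 1 0 1 0 1 2 1 0]
  -> pairs=11 depth=4 groups=5 -> no
String 3 '(()()()()()()(()))(())': depth seq [1 2 1 2 1 2 1 2 1 2 1 2 1 2 3 2 1 0 1 2 1 0]
  -> pairs=11 depth=3 groups=2 -> no
String 4 '(())()((())(()()((()))))': depth seq [1 2 1 0 1 0 1 2 3 2 1 2 3 2 3 2 3 4 5 4 3 2 1 0]
  -> pairs=12 depth=5 groups=3 -> no
String 5 '((()()())()()())()()()': depth seq [1 2 3 2 3 2 3 2 1 2 1 2 1 2 1 0 1 0 1 0 1 0]
  -> pairs=11 depth=3 groups=4 -> no
String 6 '((((((())))))()())()()()': depth seq [1 2 3 4 5 6 7 6 5 4 3 2 1 2 1 2 1 0 1 0 1 0 1 0]
  -> pairs=12 depth=7 groups=4 -> yes

Answer: no no no no no yes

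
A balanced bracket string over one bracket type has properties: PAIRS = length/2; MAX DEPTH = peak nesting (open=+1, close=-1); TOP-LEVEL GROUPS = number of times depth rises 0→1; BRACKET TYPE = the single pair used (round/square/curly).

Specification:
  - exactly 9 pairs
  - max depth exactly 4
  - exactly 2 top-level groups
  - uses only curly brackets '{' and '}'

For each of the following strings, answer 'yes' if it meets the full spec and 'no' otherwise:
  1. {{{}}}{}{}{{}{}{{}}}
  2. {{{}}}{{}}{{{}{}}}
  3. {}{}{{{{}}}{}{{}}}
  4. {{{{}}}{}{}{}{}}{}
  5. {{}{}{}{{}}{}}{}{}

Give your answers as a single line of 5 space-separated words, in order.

Answer: no no no yes no

Derivation:
String 1 '{{{}}}{}{}{{}{}{{}}}': depth seq [1 2 3 2 1 0 1 0 1 0 1 2 1 2 1 2 3 2 1 0]
  -> pairs=10 depth=3 groups=4 -> no
String 2 '{{{}}}{{}}{{{}{}}}': depth seq [1 2 3 2 1 0 1 2 1 0 1 2 3 2 3 2 1 0]
  -> pairs=9 depth=3 groups=3 -> no
String 3 '{}{}{{{{}}}{}{{}}}': depth seq [1 0 1 0 1 2 3 4 3 2 1 2 1 2 3 2 1 0]
  -> pairs=9 depth=4 groups=3 -> no
String 4 '{{{{}}}{}{}{}{}}{}': depth seq [1 2 3 4 3 2 1 2 1 2 1 2 1 2 1 0 1 0]
  -> pairs=9 depth=4 groups=2 -> yes
String 5 '{{}{}{}{{}}{}}{}{}': depth seq [1 2 1 2 1 2 1 2 3 2 1 2 1 0 1 0 1 0]
  -> pairs=9 depth=3 groups=3 -> no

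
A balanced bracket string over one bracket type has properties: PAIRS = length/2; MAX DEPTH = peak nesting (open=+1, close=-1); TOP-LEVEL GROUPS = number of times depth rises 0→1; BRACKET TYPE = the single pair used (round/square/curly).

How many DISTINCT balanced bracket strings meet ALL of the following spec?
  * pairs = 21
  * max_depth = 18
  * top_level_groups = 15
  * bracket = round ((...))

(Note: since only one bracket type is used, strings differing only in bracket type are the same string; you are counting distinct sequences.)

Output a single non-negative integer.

Answer: 0

Derivation:
Spec: pairs=21 depth=18 groups=15
Count(depth <= 18) = 164450
Count(depth <= 17) = 164450
Count(depth == 18) = 164450 - 164450 = 0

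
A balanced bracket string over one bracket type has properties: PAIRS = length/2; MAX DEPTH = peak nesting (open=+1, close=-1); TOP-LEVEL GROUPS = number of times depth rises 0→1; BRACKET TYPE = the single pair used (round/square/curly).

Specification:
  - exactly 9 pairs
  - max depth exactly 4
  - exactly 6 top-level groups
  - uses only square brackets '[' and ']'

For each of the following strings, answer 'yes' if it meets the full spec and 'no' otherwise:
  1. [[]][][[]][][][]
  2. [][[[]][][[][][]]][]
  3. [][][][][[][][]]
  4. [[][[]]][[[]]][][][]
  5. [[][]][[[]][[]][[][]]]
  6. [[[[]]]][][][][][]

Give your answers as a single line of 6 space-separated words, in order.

Answer: no no no no no yes

Derivation:
String 1 '[[]][][[]][][][]': depth seq [1 2 1 0 1 0 1 2 1 0 1 0 1 0 1 0]
  -> pairs=8 depth=2 groups=6 -> no
String 2 '[][[[]][][[][][]]][]': depth seq [1 0 1 2 3 2 1 2 1 2 3 2 3 2 3 2 1 0 1 0]
  -> pairs=10 depth=3 groups=3 -> no
String 3 '[][][][][[][][]]': depth seq [1 0 1 0 1 0 1 0 1 2 1 2 1 2 1 0]
  -> pairs=8 depth=2 groups=5 -> no
String 4 '[[][[]]][[[]]][][][]': depth seq [1 2 1 2 3 2 1 0 1 2 3 2 1 0 1 0 1 0 1 0]
  -> pairs=10 depth=3 groups=5 -> no
String 5 '[[][]][[[]][[]][[][]]]': depth seq [1 2 1 2 1 0 1 2 3 2 1 2 3 2 1 2 3 2 3 2 1 0]
  -> pairs=11 depth=3 groups=2 -> no
String 6 '[[[[]]]][][][][][]': depth seq [1 2 3 4 3 2 1 0 1 0 1 0 1 0 1 0 1 0]
  -> pairs=9 depth=4 groups=6 -> yes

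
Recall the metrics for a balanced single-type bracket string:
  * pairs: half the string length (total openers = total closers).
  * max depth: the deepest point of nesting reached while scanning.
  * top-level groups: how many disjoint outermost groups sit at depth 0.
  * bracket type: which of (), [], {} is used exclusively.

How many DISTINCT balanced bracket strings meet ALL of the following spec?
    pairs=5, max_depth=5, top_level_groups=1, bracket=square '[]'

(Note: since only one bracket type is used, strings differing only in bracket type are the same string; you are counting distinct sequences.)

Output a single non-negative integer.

Spec: pairs=5 depth=5 groups=1
Count(depth <= 5) = 14
Count(depth <= 4) = 13
Count(depth == 5) = 14 - 13 = 1

Answer: 1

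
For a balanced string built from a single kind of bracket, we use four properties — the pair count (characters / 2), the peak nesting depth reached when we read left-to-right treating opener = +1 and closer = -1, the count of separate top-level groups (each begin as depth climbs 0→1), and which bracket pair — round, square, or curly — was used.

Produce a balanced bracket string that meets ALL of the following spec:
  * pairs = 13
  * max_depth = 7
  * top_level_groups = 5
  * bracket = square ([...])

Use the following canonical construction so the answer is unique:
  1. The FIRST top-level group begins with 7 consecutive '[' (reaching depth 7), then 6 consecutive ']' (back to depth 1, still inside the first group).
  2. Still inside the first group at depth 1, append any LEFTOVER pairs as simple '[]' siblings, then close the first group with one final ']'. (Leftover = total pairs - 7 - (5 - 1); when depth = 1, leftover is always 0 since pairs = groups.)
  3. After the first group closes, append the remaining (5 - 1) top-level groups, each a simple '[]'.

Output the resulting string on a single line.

Answer: [[[[[[[]]]]]][][]][][][][]

Derivation:
Spec: pairs=13 depth=7 groups=5
Leftover pairs = 13 - 7 - (5-1) = 2
First group: deep chain of depth 7 + 2 sibling pairs
Remaining 4 groups: simple '[]' each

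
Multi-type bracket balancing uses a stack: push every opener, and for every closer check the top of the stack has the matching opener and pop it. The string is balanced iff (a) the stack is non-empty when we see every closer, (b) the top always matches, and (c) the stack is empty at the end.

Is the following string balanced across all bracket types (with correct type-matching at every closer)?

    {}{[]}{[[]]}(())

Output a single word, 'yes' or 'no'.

pos 0: push '{'; stack = {
pos 1: '}' matches '{'; pop; stack = (empty)
pos 2: push '{'; stack = {
pos 3: push '['; stack = {[
pos 4: ']' matches '['; pop; stack = {
pos 5: '}' matches '{'; pop; stack = (empty)
pos 6: push '{'; stack = {
pos 7: push '['; stack = {[
pos 8: push '['; stack = {[[
pos 9: ']' matches '['; pop; stack = {[
pos 10: ']' matches '['; pop; stack = {
pos 11: '}' matches '{'; pop; stack = (empty)
pos 12: push '('; stack = (
pos 13: push '('; stack = ((
pos 14: ')' matches '('; pop; stack = (
pos 15: ')' matches '('; pop; stack = (empty)
end: stack empty → VALID
Verdict: properly nested → yes

Answer: yes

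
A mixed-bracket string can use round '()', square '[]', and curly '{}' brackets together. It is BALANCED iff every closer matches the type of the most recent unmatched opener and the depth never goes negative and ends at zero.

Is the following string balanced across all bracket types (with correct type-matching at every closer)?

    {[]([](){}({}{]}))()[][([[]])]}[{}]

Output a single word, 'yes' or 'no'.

Answer: no

Derivation:
pos 0: push '{'; stack = {
pos 1: push '['; stack = {[
pos 2: ']' matches '['; pop; stack = {
pos 3: push '('; stack = {(
pos 4: push '['; stack = {([
pos 5: ']' matches '['; pop; stack = {(
pos 6: push '('; stack = {((
pos 7: ')' matches '('; pop; stack = {(
pos 8: push '{'; stack = {({
pos 9: '}' matches '{'; pop; stack = {(
pos 10: push '('; stack = {((
pos 11: push '{'; stack = {(({
pos 12: '}' matches '{'; pop; stack = {((
pos 13: push '{'; stack = {(({
pos 14: saw closer ']' but top of stack is '{' (expected '}') → INVALID
Verdict: type mismatch at position 14: ']' closes '{' → no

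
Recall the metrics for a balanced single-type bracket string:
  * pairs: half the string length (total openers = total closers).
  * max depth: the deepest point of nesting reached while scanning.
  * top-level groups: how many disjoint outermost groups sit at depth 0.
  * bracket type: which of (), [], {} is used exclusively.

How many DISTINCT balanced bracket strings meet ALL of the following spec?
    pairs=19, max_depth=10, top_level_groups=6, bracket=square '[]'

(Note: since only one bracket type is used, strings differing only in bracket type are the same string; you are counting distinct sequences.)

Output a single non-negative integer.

Answer: 116064

Derivation:
Spec: pairs=19 depth=10 groups=6
Count(depth <= 10) = 65110974
Count(depth <= 9) = 64994910
Count(depth == 10) = 65110974 - 64994910 = 116064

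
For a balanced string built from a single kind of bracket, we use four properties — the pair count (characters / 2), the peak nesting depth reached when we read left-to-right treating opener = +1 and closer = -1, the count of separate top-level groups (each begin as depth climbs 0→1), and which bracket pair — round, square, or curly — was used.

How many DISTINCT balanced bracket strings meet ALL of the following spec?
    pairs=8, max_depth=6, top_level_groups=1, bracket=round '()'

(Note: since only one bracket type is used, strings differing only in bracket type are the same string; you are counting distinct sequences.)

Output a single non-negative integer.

Spec: pairs=8 depth=6 groups=1
Count(depth <= 6) = 417
Count(depth <= 5) = 365
Count(depth == 6) = 417 - 365 = 52

Answer: 52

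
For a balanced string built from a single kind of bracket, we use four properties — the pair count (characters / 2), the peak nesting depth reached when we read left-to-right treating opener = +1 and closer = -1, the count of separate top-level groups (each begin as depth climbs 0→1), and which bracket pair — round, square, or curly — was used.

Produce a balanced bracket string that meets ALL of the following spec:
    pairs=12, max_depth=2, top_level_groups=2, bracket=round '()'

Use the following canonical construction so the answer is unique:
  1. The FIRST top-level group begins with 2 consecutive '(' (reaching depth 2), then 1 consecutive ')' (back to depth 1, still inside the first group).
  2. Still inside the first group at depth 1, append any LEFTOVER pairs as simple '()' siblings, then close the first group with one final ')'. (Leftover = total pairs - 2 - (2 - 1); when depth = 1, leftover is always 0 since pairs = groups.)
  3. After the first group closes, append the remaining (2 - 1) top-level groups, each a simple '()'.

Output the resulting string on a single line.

Spec: pairs=12 depth=2 groups=2
Leftover pairs = 12 - 2 - (2-1) = 9
First group: deep chain of depth 2 + 9 sibling pairs
Remaining 1 groups: simple '()' each

Answer: (()()()()()()()()()())()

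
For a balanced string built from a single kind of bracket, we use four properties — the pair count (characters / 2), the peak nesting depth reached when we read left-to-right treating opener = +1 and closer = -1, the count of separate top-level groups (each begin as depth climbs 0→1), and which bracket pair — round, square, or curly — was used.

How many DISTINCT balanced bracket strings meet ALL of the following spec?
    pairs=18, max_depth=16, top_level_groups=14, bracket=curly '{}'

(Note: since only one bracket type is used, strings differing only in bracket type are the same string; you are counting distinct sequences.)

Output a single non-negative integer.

Answer: 0

Derivation:
Spec: pairs=18 depth=16 groups=14
Count(depth <= 16) = 4655
Count(depth <= 15) = 4655
Count(depth == 16) = 4655 - 4655 = 0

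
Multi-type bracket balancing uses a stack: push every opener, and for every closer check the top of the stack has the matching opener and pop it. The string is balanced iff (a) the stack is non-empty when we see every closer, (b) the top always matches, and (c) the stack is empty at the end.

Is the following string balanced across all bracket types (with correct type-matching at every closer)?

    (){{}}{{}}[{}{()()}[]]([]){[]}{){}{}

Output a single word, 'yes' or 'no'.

Answer: no

Derivation:
pos 0: push '('; stack = (
pos 1: ')' matches '('; pop; stack = (empty)
pos 2: push '{'; stack = {
pos 3: push '{'; stack = {{
pos 4: '}' matches '{'; pop; stack = {
pos 5: '}' matches '{'; pop; stack = (empty)
pos 6: push '{'; stack = {
pos 7: push '{'; stack = {{
pos 8: '}' matches '{'; pop; stack = {
pos 9: '}' matches '{'; pop; stack = (empty)
pos 10: push '['; stack = [
pos 11: push '{'; stack = [{
pos 12: '}' matches '{'; pop; stack = [
pos 13: push '{'; stack = [{
pos 14: push '('; stack = [{(
pos 15: ')' matches '('; pop; stack = [{
pos 16: push '('; stack = [{(
pos 17: ')' matches '('; pop; stack = [{
pos 18: '}' matches '{'; pop; stack = [
pos 19: push '['; stack = [[
pos 20: ']' matches '['; pop; stack = [
pos 21: ']' matches '['; pop; stack = (empty)
pos 22: push '('; stack = (
pos 23: push '['; stack = ([
pos 24: ']' matches '['; pop; stack = (
pos 25: ')' matches '('; pop; stack = (empty)
pos 26: push '{'; stack = {
pos 27: push '['; stack = {[
pos 28: ']' matches '['; pop; stack = {
pos 29: '}' matches '{'; pop; stack = (empty)
pos 30: push '{'; stack = {
pos 31: saw closer ')' but top of stack is '{' (expected '}') → INVALID
Verdict: type mismatch at position 31: ')' closes '{' → no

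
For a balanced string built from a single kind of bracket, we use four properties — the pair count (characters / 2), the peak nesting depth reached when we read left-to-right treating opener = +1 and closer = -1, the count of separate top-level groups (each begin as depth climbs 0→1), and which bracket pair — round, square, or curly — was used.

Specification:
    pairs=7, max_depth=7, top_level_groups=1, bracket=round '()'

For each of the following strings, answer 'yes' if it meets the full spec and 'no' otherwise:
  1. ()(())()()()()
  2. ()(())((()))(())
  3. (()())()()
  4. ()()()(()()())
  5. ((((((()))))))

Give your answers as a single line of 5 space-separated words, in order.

Answer: no no no no yes

Derivation:
String 1 '()(())()()()()': depth seq [1 0 1 2 1 0 1 0 1 0 1 0 1 0]
  -> pairs=7 depth=2 groups=6 -> no
String 2 '()(())((()))(())': depth seq [1 0 1 2 1 0 1 2 3 2 1 0 1 2 1 0]
  -> pairs=8 depth=3 groups=4 -> no
String 3 '(()())()()': depth seq [1 2 1 2 1 0 1 0 1 0]
  -> pairs=5 depth=2 groups=3 -> no
String 4 '()()()(()()())': depth seq [1 0 1 0 1 0 1 2 1 2 1 2 1 0]
  -> pairs=7 depth=2 groups=4 -> no
String 5 '((((((()))))))': depth seq [1 2 3 4 5 6 7 6 5 4 3 2 1 0]
  -> pairs=7 depth=7 groups=1 -> yes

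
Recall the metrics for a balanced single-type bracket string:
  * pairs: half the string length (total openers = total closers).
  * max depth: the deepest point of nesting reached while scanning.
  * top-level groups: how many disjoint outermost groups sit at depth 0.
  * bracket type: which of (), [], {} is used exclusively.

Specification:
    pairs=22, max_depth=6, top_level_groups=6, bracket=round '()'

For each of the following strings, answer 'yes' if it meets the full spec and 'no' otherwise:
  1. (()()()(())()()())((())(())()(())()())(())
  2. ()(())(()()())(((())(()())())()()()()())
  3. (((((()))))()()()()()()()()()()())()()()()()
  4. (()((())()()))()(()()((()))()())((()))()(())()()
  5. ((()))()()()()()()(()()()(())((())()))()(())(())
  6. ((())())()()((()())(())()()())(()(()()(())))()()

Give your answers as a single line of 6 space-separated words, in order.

String 1 '(()()()(())()()())((())(())()(())()())(())': depth seq [1 2 1 2 1 2 1 2 3 2 1 2 1 2 1 2 1 0 1 2 3 2 1 2 3 2 1 2 1 2 3 2 1 2 1 2 1 0 1 2 1 0]
  -> pairs=21 depth=3 groups=3 -> no
String 2 '()(())(()()())(((())(()())())()()()()())': depth seq [1 0 1 2 1 0 1 2 1 2 1 2 1 0 1 2 3 4 3 2 3 4 3 4 3 2 3 2 1 2 1 2 1 2 1 2 1 2 1 0]
  -> pairs=20 depth=4 groups=4 -> no
String 3 '(((((()))))()()()()()()()()()()())()()()()()': depth seq [1 2 3 4 5 6 5 4 3 2 1 2 1 2 1 2 1 2 1 2 1 2 1 2 1 2 1 2 1 2 1 2 1 0 1 0 1 0 1 0 1 0 1 0]
  -> pairs=22 depth=6 groups=6 -> yes
String 4 '(()((())()()))()(()()((()))()())((()))()(())()()': depth seq [1 2 1 2 3 4 3 2 3 2 3 2 1 0 1 0 1 2 1 2 1 2 3 4 3 2 1 2 1 2 1 0 1 2 3 2 1 0 1 0 1 2 1 0 1 0 1 0]
  -> pairs=24 depth=4 groups=8 -> no
String 5 '((()))()()()()()()(()()()(())((())()))()(())(())': depth seq [1 2 3 2 1 0 1 0 1 0 1 0 1 0 1 0 1 0 1 2 1 2 1 2 1 2 3 2 1 2 3 4 3 2 3 2 1 0 1 0 1 2 1 0 1 2 1 0]
  -> pairs=24 depth=4 groups=11 -> no
String 6 '((())())()()((()())(())()()())(()(()()(())))()()': depth seq [1 2 3 2 1 2 1 0 1 0 1 0 1 2 3 2 3 2 1 2 3 2 1 2 1 2 1 2 1 0 1 2 1 2 3 2 3 2 3 4 3 2 1 0 1 0 1 0]
  -> pairs=24 depth=4 groups=7 -> no

Answer: no no yes no no no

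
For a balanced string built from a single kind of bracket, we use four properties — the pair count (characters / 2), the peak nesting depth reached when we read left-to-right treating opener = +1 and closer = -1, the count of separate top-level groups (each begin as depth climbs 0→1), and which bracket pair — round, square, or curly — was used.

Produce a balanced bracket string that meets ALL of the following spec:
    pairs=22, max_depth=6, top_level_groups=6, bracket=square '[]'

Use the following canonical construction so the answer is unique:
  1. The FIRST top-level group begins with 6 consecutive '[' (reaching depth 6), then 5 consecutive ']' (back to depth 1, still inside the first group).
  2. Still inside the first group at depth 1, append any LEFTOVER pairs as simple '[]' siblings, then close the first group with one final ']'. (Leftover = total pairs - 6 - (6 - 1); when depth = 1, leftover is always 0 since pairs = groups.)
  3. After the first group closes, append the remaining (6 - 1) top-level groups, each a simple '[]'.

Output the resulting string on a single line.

Answer: [[[[[[]]]]][][][][][][][][][][][]][][][][][]

Derivation:
Spec: pairs=22 depth=6 groups=6
Leftover pairs = 22 - 6 - (6-1) = 11
First group: deep chain of depth 6 + 11 sibling pairs
Remaining 5 groups: simple '[]' each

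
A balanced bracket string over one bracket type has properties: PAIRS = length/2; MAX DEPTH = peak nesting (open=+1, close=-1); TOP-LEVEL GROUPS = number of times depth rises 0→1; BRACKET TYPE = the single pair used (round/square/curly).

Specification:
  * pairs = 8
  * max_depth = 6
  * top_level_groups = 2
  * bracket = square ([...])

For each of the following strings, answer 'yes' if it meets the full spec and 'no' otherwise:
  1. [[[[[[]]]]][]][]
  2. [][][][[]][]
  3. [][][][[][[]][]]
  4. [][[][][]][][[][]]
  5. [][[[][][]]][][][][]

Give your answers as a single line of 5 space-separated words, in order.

String 1 '[[[[[[]]]]][]][]': depth seq [1 2 3 4 5 6 5 4 3 2 1 2 1 0 1 0]
  -> pairs=8 depth=6 groups=2 -> yes
String 2 '[][][][[]][]': depth seq [1 0 1 0 1 0 1 2 1 0 1 0]
  -> pairs=6 depth=2 groups=5 -> no
String 3 '[][][][[][[]][]]': depth seq [1 0 1 0 1 0 1 2 1 2 3 2 1 2 1 0]
  -> pairs=8 depth=3 groups=4 -> no
String 4 '[][[][][]][][[][]]': depth seq [1 0 1 2 1 2 1 2 1 0 1 0 1 2 1 2 1 0]
  -> pairs=9 depth=2 groups=4 -> no
String 5 '[][[[][][]]][][][][]': depth seq [1 0 1 2 3 2 3 2 3 2 1 0 1 0 1 0 1 0 1 0]
  -> pairs=10 depth=3 groups=6 -> no

Answer: yes no no no no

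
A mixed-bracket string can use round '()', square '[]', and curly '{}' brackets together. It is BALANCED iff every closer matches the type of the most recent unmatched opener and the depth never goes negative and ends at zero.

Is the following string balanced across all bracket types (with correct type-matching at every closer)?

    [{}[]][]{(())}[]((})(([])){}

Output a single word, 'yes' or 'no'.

Answer: no

Derivation:
pos 0: push '['; stack = [
pos 1: push '{'; stack = [{
pos 2: '}' matches '{'; pop; stack = [
pos 3: push '['; stack = [[
pos 4: ']' matches '['; pop; stack = [
pos 5: ']' matches '['; pop; stack = (empty)
pos 6: push '['; stack = [
pos 7: ']' matches '['; pop; stack = (empty)
pos 8: push '{'; stack = {
pos 9: push '('; stack = {(
pos 10: push '('; stack = {((
pos 11: ')' matches '('; pop; stack = {(
pos 12: ')' matches '('; pop; stack = {
pos 13: '}' matches '{'; pop; stack = (empty)
pos 14: push '['; stack = [
pos 15: ']' matches '['; pop; stack = (empty)
pos 16: push '('; stack = (
pos 17: push '('; stack = ((
pos 18: saw closer '}' but top of stack is '(' (expected ')') → INVALID
Verdict: type mismatch at position 18: '}' closes '(' → no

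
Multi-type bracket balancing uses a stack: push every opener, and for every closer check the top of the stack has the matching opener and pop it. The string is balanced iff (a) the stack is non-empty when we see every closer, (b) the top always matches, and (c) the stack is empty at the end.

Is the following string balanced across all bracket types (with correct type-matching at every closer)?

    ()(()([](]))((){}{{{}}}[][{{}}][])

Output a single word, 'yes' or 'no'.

Answer: no

Derivation:
pos 0: push '('; stack = (
pos 1: ')' matches '('; pop; stack = (empty)
pos 2: push '('; stack = (
pos 3: push '('; stack = ((
pos 4: ')' matches '('; pop; stack = (
pos 5: push '('; stack = ((
pos 6: push '['; stack = (([
pos 7: ']' matches '['; pop; stack = ((
pos 8: push '('; stack = (((
pos 9: saw closer ']' but top of stack is '(' (expected ')') → INVALID
Verdict: type mismatch at position 9: ']' closes '(' → no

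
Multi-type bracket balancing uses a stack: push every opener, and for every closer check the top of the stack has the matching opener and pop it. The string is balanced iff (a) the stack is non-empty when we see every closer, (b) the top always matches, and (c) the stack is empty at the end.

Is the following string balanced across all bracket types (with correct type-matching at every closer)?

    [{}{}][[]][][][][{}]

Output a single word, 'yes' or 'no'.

Answer: yes

Derivation:
pos 0: push '['; stack = [
pos 1: push '{'; stack = [{
pos 2: '}' matches '{'; pop; stack = [
pos 3: push '{'; stack = [{
pos 4: '}' matches '{'; pop; stack = [
pos 5: ']' matches '['; pop; stack = (empty)
pos 6: push '['; stack = [
pos 7: push '['; stack = [[
pos 8: ']' matches '['; pop; stack = [
pos 9: ']' matches '['; pop; stack = (empty)
pos 10: push '['; stack = [
pos 11: ']' matches '['; pop; stack = (empty)
pos 12: push '['; stack = [
pos 13: ']' matches '['; pop; stack = (empty)
pos 14: push '['; stack = [
pos 15: ']' matches '['; pop; stack = (empty)
pos 16: push '['; stack = [
pos 17: push '{'; stack = [{
pos 18: '}' matches '{'; pop; stack = [
pos 19: ']' matches '['; pop; stack = (empty)
end: stack empty → VALID
Verdict: properly nested → yes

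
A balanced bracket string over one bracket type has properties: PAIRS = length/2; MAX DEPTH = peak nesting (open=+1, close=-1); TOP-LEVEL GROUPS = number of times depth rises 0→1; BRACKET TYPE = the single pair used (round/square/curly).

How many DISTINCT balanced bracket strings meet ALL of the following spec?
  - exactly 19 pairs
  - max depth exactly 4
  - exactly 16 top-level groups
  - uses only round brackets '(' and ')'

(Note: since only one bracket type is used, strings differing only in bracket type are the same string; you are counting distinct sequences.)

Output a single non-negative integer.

Answer: 16

Derivation:
Spec: pairs=19 depth=4 groups=16
Count(depth <= 4) = 1120
Count(depth <= 3) = 1104
Count(depth == 4) = 1120 - 1104 = 16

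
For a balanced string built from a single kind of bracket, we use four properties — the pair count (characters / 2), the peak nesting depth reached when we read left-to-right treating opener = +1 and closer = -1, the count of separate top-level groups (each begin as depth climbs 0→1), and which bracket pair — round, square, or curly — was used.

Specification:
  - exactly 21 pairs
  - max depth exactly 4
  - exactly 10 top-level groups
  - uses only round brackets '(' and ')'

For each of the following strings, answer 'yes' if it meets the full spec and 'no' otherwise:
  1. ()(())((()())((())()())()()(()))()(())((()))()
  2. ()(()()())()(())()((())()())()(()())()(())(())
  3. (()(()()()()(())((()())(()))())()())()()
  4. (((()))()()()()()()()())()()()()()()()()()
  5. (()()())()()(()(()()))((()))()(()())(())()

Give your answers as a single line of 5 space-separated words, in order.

Answer: no no no yes no

Derivation:
String 1 '()(())((()())((())()())()()(()))()(())((()))()': depth seq [1 0 1 2 1 0 1 2 3 2 3 2 1 2 3 4 3 2 3 2 3 2 1 2 1 2 1 2 3 2 1 0 1 0 1 2 1 0 1 2 3 2 1 0 1 0]
  -> pairs=23 depth=4 groups=7 -> no
String 2 '()(()()())()(())()((())()())()(()())()(())(())': depth seq [1 0 1 2 1 2 1 2 1 0 1 0 1 2 1 0 1 0 1 2 3 2 1 2 1 2 1 0 1 0 1 2 1 2 1 0 1 0 1 2 1 0 1 2 1 0]
  -> pairs=23 depth=3 groups=11 -> no
String 3 '(()(()()()()(())((()())(()))())()())()()': depth seq [1 2 1 2 3 2 3 2 3 2 3 2 3 4 3 2 3 4 5 4 5 4 3 4 5 4 3 2 3 2 1 2 1 2 1 0 1 0 1 0]
  -> pairs=20 depth=5 groups=3 -> no
String 4 '(((()))()()()()()()()())()()()()()()()()()': depth seq [1 2 3 4 3 2 1 2 1 2 1 2 1 2 1 2 1 2 1 2 1 2 1 0 1 0 1 0 1 0 1 0 1 0 1 0 1 0 1 0 1 0]
  -> pairs=21 depth=4 groups=10 -> yes
String 5 '(()()())()()(()(()()))((()))()(()())(())()': depth seq [1 2 1 2 1 2 1 0 1 0 1 0 1 2 1 2 3 2 3 2 1 0 1 2 3 2 1 0 1 0 1 2 1 2 1 0 1 2 1 0 1 0]
  -> pairs=21 depth=3 groups=9 -> no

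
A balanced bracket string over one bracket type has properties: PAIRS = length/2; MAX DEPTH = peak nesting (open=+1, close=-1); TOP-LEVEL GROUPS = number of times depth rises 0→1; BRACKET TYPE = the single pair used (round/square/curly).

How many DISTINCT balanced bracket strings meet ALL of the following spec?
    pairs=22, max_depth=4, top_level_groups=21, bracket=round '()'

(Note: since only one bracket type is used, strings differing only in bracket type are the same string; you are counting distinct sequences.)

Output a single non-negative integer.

Answer: 0

Derivation:
Spec: pairs=22 depth=4 groups=21
Count(depth <= 4) = 21
Count(depth <= 3) = 21
Count(depth == 4) = 21 - 21 = 0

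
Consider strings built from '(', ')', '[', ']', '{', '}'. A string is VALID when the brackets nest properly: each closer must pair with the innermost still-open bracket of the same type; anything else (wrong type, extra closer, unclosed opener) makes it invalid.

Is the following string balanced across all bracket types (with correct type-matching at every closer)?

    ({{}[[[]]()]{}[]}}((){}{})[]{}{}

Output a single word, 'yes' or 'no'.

Answer: no

Derivation:
pos 0: push '('; stack = (
pos 1: push '{'; stack = ({
pos 2: push '{'; stack = ({{
pos 3: '}' matches '{'; pop; stack = ({
pos 4: push '['; stack = ({[
pos 5: push '['; stack = ({[[
pos 6: push '['; stack = ({[[[
pos 7: ']' matches '['; pop; stack = ({[[
pos 8: ']' matches '['; pop; stack = ({[
pos 9: push '('; stack = ({[(
pos 10: ')' matches '('; pop; stack = ({[
pos 11: ']' matches '['; pop; stack = ({
pos 12: push '{'; stack = ({{
pos 13: '}' matches '{'; pop; stack = ({
pos 14: push '['; stack = ({[
pos 15: ']' matches '['; pop; stack = ({
pos 16: '}' matches '{'; pop; stack = (
pos 17: saw closer '}' but top of stack is '(' (expected ')') → INVALID
Verdict: type mismatch at position 17: '}' closes '(' → no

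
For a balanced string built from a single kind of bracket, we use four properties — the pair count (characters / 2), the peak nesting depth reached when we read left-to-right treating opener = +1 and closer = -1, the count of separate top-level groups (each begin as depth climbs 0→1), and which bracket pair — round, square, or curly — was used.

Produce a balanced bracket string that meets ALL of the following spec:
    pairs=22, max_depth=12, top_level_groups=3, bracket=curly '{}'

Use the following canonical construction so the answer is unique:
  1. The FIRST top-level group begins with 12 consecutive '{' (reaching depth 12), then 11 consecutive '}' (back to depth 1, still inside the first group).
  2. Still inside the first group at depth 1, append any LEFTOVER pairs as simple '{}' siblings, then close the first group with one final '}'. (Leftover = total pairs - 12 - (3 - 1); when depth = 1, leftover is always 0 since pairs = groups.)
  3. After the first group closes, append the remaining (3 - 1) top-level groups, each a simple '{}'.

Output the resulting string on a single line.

Answer: {{{{{{{{{{{{}}}}}}}}}}}{}{}{}{}{}{}{}{}}{}{}

Derivation:
Spec: pairs=22 depth=12 groups=3
Leftover pairs = 22 - 12 - (3-1) = 8
First group: deep chain of depth 12 + 8 sibling pairs
Remaining 2 groups: simple '{}' each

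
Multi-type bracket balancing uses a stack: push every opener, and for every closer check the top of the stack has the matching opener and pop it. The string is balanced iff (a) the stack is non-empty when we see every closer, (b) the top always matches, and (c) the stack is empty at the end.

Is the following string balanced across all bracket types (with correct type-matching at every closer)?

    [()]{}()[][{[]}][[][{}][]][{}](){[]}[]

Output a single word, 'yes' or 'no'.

Answer: yes

Derivation:
pos 0: push '['; stack = [
pos 1: push '('; stack = [(
pos 2: ')' matches '('; pop; stack = [
pos 3: ']' matches '['; pop; stack = (empty)
pos 4: push '{'; stack = {
pos 5: '}' matches '{'; pop; stack = (empty)
pos 6: push '('; stack = (
pos 7: ')' matches '('; pop; stack = (empty)
pos 8: push '['; stack = [
pos 9: ']' matches '['; pop; stack = (empty)
pos 10: push '['; stack = [
pos 11: push '{'; stack = [{
pos 12: push '['; stack = [{[
pos 13: ']' matches '['; pop; stack = [{
pos 14: '}' matches '{'; pop; stack = [
pos 15: ']' matches '['; pop; stack = (empty)
pos 16: push '['; stack = [
pos 17: push '['; stack = [[
pos 18: ']' matches '['; pop; stack = [
pos 19: push '['; stack = [[
pos 20: push '{'; stack = [[{
pos 21: '}' matches '{'; pop; stack = [[
pos 22: ']' matches '['; pop; stack = [
pos 23: push '['; stack = [[
pos 24: ']' matches '['; pop; stack = [
pos 25: ']' matches '['; pop; stack = (empty)
pos 26: push '['; stack = [
pos 27: push '{'; stack = [{
pos 28: '}' matches '{'; pop; stack = [
pos 29: ']' matches '['; pop; stack = (empty)
pos 30: push '('; stack = (
pos 31: ')' matches '('; pop; stack = (empty)
pos 32: push '{'; stack = {
pos 33: push '['; stack = {[
pos 34: ']' matches '['; pop; stack = {
pos 35: '}' matches '{'; pop; stack = (empty)
pos 36: push '['; stack = [
pos 37: ']' matches '['; pop; stack = (empty)
end: stack empty → VALID
Verdict: properly nested → yes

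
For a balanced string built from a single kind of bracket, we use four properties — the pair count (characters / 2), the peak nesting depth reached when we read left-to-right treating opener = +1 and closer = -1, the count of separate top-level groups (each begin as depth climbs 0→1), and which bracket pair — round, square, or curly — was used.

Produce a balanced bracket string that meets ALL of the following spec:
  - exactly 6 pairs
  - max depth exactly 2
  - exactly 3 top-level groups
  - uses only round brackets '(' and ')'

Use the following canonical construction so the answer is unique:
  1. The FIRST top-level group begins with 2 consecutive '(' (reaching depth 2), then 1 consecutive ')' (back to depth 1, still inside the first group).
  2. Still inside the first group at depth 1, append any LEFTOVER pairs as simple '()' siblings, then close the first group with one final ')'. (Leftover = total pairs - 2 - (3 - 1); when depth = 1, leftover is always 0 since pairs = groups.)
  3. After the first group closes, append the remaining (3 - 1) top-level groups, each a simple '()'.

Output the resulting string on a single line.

Spec: pairs=6 depth=2 groups=3
Leftover pairs = 6 - 2 - (3-1) = 2
First group: deep chain of depth 2 + 2 sibling pairs
Remaining 2 groups: simple '()' each

Answer: (()()())()()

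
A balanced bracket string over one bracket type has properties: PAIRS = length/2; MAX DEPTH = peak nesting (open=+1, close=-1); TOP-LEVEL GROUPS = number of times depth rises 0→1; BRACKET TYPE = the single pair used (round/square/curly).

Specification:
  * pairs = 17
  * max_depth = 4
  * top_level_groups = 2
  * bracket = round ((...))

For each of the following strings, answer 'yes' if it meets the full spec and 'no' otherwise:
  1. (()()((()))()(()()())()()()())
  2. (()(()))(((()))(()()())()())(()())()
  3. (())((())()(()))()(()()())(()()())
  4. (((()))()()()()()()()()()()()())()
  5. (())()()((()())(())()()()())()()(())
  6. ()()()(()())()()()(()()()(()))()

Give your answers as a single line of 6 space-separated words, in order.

String 1 '(()()((()))()(()()())()()()())': depth seq [1 2 1 2 1 2 3 4 3 2 1 2 1 2 3 2 3 2 3 2 1 2 1 2 1 2 1 2 1 0]
  -> pairs=15 depth=4 groups=1 -> no
String 2 '(()(()))(((()))(()()())()())(()())()': depth seq [1 2 1 2 3 2 1 0 1 2 3 4 3 2 1 2 3 2 3 2 3 2 1 2 1 2 1 0 1 2 1 2 1 0 1 0]
  -> pairs=18 depth=4 groups=4 -> no
String 3 '(())((())()(()))()(()()())(()()())': depth seq [1 2 1 0 1 2 3 2 1 2 1 2 3 2 1 0 1 0 1 2 1 2 1 2 1 0 1 2 1 2 1 2 1 0]
  -> pairs=17 depth=3 groups=5 -> no
String 4 '(((()))()()()()()()()()()()()())()': depth seq [1 2 3 4 3 2 1 2 1 2 1 2 1 2 1 2 1 2 1 2 1 2 1 2 1 2 1 2 1 2 1 0 1 0]
  -> pairs=17 depth=4 groups=2 -> yes
String 5 '(())()()((()())(())()()()())()()(())': depth seq [1 2 1 0 1 0 1 0 1 2 3 2 3 2 1 2 3 2 1 2 1 2 1 2 1 2 1 0 1 0 1 0 1 2 1 0]
  -> pairs=18 depth=3 groups=7 -> no
String 6 '()()()(()())()()()(()()()(()))()': depth seq [1 0 1 0 1 0 1 2 1 2 1 0 1 0 1 0 1 0 1 2 1 2 1 2 1 2 3 2 1 0 1 0]
  -> pairs=16 depth=3 groups=9 -> no

Answer: no no no yes no no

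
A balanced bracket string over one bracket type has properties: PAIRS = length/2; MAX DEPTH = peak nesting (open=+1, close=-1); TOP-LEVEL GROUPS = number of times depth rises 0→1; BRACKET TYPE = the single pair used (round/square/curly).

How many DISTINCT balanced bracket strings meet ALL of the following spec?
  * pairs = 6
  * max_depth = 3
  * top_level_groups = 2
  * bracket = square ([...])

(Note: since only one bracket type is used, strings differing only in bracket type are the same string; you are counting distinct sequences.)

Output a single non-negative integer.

Answer: 23

Derivation:
Spec: pairs=6 depth=3 groups=2
Count(depth <= 3) = 28
Count(depth <= 2) = 5
Count(depth == 3) = 28 - 5 = 23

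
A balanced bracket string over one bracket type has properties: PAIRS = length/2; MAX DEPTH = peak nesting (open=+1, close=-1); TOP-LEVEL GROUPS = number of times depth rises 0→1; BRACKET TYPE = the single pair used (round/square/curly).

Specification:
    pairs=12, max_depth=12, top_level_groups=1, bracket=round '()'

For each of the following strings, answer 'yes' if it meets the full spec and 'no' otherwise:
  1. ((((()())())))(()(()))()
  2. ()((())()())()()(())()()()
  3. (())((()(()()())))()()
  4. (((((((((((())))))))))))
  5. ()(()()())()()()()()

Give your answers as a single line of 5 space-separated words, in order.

Answer: no no no yes no

Derivation:
String 1 '((((()())())))(()(()))()': depth seq [1 2 3 4 5 4 5 4 3 4 3 2 1 0 1 2 1 2 3 2 1 0 1 0]
  -> pairs=12 depth=5 groups=3 -> no
String 2 '()((())()())()()(())()()()': depth seq [1 0 1 2 3 2 1 2 1 2 1 0 1 0 1 0 1 2 1 0 1 0 1 0 1 0]
  -> pairs=13 depth=3 groups=8 -> no
String 3 '(())((()(()()())))()()': depth seq [1 2 1 0 1 2 3 2 3 4 3 4 3 4 3 2 1 0 1 0 1 0]
  -> pairs=11 depth=4 groups=4 -> no
String 4 '(((((((((((())))))))))))': depth seq [1 2 3 4 5 6 7 8 9 10 11 12 11 10 9 8 7 6 5 4 3 2 1 0]
  -> pairs=12 depth=12 groups=1 -> yes
String 5 '()(()()())()()()()()': depth seq [1 0 1 2 1 2 1 2 1 0 1 0 1 0 1 0 1 0 1 0]
  -> pairs=10 depth=2 groups=7 -> no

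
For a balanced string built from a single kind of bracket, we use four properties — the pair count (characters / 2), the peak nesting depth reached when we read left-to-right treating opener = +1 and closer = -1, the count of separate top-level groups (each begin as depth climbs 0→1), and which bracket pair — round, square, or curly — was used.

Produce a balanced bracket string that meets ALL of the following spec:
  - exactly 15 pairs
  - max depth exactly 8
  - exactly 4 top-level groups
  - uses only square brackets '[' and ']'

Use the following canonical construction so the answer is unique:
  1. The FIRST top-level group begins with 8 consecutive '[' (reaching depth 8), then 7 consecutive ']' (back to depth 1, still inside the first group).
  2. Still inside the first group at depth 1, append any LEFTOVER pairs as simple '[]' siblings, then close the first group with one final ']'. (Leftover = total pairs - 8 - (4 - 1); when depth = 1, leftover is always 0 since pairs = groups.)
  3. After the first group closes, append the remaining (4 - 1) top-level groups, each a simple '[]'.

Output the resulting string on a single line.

Spec: pairs=15 depth=8 groups=4
Leftover pairs = 15 - 8 - (4-1) = 4
First group: deep chain of depth 8 + 4 sibling pairs
Remaining 3 groups: simple '[]' each

Answer: [[[[[[[[]]]]]]][][][][]][][][]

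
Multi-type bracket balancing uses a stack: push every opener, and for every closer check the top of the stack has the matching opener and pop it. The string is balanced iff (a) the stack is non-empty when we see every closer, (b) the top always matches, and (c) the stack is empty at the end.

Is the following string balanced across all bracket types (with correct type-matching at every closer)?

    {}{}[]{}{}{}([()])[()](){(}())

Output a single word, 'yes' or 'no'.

Answer: no

Derivation:
pos 0: push '{'; stack = {
pos 1: '}' matches '{'; pop; stack = (empty)
pos 2: push '{'; stack = {
pos 3: '}' matches '{'; pop; stack = (empty)
pos 4: push '['; stack = [
pos 5: ']' matches '['; pop; stack = (empty)
pos 6: push '{'; stack = {
pos 7: '}' matches '{'; pop; stack = (empty)
pos 8: push '{'; stack = {
pos 9: '}' matches '{'; pop; stack = (empty)
pos 10: push '{'; stack = {
pos 11: '}' matches '{'; pop; stack = (empty)
pos 12: push '('; stack = (
pos 13: push '['; stack = ([
pos 14: push '('; stack = ([(
pos 15: ')' matches '('; pop; stack = ([
pos 16: ']' matches '['; pop; stack = (
pos 17: ')' matches '('; pop; stack = (empty)
pos 18: push '['; stack = [
pos 19: push '('; stack = [(
pos 20: ')' matches '('; pop; stack = [
pos 21: ']' matches '['; pop; stack = (empty)
pos 22: push '('; stack = (
pos 23: ')' matches '('; pop; stack = (empty)
pos 24: push '{'; stack = {
pos 25: push '('; stack = {(
pos 26: saw closer '}' but top of stack is '(' (expected ')') → INVALID
Verdict: type mismatch at position 26: '}' closes '(' → no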